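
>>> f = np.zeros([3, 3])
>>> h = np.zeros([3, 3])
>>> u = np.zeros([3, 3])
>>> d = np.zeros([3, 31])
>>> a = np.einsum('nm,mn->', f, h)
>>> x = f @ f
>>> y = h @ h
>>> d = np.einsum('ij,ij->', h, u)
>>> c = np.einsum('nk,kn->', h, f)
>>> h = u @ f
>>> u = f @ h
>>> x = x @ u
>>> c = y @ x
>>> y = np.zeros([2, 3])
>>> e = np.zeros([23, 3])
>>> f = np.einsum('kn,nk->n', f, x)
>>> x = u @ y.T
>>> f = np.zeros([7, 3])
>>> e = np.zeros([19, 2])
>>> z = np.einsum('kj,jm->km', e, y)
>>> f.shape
(7, 3)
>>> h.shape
(3, 3)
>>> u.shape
(3, 3)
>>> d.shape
()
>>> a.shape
()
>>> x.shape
(3, 2)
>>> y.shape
(2, 3)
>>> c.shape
(3, 3)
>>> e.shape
(19, 2)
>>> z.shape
(19, 3)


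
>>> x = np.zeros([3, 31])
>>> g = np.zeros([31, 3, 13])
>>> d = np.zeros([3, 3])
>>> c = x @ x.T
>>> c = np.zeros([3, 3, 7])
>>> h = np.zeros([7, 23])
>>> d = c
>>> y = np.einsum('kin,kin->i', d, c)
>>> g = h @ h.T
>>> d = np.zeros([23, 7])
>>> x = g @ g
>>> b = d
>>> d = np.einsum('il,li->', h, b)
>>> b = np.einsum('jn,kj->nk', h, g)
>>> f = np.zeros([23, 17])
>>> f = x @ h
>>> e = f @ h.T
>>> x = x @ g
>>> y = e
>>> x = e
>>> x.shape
(7, 7)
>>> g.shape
(7, 7)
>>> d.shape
()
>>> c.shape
(3, 3, 7)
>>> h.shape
(7, 23)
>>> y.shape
(7, 7)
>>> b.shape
(23, 7)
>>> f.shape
(7, 23)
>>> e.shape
(7, 7)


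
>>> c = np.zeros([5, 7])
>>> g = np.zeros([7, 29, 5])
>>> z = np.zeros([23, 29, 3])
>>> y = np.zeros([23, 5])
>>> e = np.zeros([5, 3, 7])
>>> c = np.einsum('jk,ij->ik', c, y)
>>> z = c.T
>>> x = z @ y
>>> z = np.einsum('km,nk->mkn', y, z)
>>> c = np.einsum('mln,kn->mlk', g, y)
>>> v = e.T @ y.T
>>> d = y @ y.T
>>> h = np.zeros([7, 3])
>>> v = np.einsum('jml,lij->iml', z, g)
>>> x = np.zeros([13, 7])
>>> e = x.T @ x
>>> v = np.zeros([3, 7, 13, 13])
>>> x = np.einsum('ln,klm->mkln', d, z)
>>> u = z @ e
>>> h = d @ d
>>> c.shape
(7, 29, 23)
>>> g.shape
(7, 29, 5)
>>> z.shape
(5, 23, 7)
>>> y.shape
(23, 5)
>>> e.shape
(7, 7)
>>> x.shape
(7, 5, 23, 23)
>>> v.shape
(3, 7, 13, 13)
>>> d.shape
(23, 23)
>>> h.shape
(23, 23)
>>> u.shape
(5, 23, 7)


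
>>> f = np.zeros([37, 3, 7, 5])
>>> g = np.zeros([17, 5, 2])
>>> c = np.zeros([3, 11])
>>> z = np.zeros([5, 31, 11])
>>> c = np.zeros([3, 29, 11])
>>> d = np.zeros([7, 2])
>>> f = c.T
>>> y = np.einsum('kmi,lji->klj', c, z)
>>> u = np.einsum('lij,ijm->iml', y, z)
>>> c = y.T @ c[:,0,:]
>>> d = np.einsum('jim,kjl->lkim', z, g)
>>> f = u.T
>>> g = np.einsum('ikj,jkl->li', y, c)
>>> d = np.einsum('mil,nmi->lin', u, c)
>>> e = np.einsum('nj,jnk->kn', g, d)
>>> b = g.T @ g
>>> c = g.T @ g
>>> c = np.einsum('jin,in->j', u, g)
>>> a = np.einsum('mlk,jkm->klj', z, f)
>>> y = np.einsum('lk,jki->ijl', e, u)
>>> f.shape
(3, 11, 5)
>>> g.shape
(11, 3)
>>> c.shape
(5,)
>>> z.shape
(5, 31, 11)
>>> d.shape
(3, 11, 31)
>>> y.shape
(3, 5, 31)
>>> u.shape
(5, 11, 3)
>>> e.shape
(31, 11)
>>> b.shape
(3, 3)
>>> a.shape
(11, 31, 3)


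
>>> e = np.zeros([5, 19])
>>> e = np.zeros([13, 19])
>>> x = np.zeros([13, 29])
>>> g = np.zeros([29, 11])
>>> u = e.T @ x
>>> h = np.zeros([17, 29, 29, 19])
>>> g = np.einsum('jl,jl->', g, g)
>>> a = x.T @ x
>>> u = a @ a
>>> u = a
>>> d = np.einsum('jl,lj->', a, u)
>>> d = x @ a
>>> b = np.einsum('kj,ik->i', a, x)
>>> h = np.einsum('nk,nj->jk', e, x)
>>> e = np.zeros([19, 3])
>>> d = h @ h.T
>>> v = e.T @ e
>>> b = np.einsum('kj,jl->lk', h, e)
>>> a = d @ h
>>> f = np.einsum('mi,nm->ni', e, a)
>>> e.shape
(19, 3)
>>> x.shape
(13, 29)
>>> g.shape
()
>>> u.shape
(29, 29)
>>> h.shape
(29, 19)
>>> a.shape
(29, 19)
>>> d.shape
(29, 29)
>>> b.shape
(3, 29)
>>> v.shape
(3, 3)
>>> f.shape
(29, 3)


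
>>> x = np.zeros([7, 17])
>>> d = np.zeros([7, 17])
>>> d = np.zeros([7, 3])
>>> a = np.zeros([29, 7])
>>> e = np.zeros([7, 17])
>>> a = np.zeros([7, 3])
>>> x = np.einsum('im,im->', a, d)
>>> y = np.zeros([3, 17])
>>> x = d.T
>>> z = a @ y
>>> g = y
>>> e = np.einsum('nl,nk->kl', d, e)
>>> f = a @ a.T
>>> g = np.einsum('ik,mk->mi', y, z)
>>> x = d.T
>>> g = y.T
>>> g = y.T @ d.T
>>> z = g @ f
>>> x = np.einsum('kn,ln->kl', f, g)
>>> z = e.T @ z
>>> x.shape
(7, 17)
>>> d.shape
(7, 3)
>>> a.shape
(7, 3)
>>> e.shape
(17, 3)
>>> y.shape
(3, 17)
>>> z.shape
(3, 7)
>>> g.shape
(17, 7)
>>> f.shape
(7, 7)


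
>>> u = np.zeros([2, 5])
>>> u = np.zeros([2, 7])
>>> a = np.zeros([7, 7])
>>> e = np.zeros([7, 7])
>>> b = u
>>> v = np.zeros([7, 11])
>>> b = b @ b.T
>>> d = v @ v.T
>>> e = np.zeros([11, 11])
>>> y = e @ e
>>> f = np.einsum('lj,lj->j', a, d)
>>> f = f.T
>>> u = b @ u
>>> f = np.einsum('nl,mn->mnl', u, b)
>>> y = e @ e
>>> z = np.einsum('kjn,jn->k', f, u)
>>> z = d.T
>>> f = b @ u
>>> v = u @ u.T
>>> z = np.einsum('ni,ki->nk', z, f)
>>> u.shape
(2, 7)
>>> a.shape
(7, 7)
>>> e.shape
(11, 11)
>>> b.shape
(2, 2)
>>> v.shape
(2, 2)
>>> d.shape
(7, 7)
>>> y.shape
(11, 11)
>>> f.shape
(2, 7)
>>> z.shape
(7, 2)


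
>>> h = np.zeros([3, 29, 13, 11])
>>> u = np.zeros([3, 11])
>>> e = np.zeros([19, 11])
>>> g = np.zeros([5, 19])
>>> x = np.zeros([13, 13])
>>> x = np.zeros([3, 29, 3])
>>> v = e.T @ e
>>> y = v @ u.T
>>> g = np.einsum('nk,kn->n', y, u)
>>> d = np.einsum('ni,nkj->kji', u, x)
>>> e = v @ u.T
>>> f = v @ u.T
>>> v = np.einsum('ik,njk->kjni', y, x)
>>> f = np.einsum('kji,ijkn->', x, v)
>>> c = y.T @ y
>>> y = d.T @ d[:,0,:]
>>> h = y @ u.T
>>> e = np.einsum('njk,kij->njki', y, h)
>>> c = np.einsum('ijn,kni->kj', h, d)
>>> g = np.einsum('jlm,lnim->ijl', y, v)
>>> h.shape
(11, 3, 3)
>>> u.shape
(3, 11)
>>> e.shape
(11, 3, 11, 3)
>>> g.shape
(3, 11, 3)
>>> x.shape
(3, 29, 3)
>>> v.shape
(3, 29, 3, 11)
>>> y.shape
(11, 3, 11)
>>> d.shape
(29, 3, 11)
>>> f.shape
()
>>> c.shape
(29, 3)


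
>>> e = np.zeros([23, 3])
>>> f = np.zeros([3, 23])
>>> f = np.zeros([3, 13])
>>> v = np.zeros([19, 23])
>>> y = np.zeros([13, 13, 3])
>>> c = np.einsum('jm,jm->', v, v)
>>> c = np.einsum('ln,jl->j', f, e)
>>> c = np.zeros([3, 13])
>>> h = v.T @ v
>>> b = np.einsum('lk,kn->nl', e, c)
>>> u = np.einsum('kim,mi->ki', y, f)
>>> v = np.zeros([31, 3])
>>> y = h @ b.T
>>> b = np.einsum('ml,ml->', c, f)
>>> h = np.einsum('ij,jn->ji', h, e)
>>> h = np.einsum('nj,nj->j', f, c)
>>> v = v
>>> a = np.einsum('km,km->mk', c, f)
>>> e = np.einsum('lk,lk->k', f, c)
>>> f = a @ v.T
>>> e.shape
(13,)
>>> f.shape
(13, 31)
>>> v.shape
(31, 3)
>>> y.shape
(23, 13)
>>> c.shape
(3, 13)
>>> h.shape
(13,)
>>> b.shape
()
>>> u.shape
(13, 13)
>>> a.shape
(13, 3)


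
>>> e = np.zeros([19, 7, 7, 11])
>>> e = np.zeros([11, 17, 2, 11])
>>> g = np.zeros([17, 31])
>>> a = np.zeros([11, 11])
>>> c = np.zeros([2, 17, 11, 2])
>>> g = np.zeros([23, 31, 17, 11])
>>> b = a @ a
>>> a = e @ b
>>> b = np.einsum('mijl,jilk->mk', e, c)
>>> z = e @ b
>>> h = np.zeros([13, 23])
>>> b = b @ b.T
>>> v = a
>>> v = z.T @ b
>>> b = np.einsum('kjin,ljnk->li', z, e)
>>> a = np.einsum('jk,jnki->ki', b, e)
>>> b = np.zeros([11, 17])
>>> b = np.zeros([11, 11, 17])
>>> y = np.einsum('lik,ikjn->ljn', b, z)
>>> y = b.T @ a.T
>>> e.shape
(11, 17, 2, 11)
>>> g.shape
(23, 31, 17, 11)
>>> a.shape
(2, 11)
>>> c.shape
(2, 17, 11, 2)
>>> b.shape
(11, 11, 17)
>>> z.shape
(11, 17, 2, 2)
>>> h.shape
(13, 23)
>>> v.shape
(2, 2, 17, 11)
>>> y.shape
(17, 11, 2)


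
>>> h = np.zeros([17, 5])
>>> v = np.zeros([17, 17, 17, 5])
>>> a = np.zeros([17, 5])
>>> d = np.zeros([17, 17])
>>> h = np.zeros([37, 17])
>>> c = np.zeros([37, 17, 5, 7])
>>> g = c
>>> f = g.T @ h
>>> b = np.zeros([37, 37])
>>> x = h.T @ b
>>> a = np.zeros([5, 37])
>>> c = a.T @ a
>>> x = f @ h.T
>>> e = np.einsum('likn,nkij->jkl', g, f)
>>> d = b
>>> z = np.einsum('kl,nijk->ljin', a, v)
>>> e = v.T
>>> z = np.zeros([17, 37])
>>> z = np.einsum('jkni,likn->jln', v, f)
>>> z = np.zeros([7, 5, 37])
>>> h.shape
(37, 17)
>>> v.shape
(17, 17, 17, 5)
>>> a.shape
(5, 37)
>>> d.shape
(37, 37)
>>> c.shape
(37, 37)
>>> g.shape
(37, 17, 5, 7)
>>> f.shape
(7, 5, 17, 17)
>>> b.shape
(37, 37)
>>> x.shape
(7, 5, 17, 37)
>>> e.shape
(5, 17, 17, 17)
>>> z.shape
(7, 5, 37)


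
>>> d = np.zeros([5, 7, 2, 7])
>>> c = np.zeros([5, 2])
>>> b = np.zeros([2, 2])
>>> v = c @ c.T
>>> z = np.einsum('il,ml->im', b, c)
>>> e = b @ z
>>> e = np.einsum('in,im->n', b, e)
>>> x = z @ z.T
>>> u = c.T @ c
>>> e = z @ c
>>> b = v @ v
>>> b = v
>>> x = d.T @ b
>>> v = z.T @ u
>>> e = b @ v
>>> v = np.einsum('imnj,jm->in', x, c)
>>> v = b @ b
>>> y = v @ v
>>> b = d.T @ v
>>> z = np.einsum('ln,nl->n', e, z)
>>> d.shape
(5, 7, 2, 7)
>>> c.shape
(5, 2)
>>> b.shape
(7, 2, 7, 5)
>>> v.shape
(5, 5)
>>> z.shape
(2,)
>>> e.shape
(5, 2)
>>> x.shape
(7, 2, 7, 5)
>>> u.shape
(2, 2)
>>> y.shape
(5, 5)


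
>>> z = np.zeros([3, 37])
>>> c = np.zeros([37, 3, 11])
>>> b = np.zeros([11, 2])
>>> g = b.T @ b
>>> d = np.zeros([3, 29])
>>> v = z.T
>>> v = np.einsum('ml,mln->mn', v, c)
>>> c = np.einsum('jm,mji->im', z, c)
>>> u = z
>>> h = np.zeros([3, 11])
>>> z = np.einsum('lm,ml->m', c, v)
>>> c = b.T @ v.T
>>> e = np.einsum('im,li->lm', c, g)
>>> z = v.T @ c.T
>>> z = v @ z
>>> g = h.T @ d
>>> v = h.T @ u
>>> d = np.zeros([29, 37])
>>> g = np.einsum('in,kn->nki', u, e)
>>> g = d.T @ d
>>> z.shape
(37, 2)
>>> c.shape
(2, 37)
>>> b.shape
(11, 2)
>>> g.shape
(37, 37)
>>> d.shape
(29, 37)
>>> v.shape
(11, 37)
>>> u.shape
(3, 37)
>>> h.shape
(3, 11)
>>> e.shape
(2, 37)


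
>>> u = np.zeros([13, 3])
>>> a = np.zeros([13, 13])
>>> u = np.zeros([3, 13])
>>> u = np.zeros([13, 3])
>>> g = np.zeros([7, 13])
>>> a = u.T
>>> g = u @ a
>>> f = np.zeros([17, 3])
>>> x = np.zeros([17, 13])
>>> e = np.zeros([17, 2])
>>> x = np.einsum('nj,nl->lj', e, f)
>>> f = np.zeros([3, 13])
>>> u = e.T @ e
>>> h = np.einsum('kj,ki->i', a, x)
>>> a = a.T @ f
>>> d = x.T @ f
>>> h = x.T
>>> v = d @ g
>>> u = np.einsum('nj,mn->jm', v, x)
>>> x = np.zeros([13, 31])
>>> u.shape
(13, 3)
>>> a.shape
(13, 13)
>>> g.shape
(13, 13)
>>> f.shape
(3, 13)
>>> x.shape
(13, 31)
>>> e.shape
(17, 2)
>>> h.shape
(2, 3)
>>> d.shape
(2, 13)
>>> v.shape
(2, 13)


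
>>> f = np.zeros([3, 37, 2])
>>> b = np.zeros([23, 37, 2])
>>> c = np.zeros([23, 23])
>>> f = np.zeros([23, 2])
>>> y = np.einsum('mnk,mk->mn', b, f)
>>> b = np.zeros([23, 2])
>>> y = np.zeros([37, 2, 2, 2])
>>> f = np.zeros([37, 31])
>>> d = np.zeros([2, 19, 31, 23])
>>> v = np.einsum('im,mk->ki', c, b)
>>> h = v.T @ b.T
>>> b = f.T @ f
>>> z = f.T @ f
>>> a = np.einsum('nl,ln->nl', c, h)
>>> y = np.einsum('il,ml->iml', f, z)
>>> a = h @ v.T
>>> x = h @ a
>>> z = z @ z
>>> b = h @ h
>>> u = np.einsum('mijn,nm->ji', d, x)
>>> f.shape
(37, 31)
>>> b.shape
(23, 23)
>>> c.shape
(23, 23)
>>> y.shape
(37, 31, 31)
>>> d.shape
(2, 19, 31, 23)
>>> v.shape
(2, 23)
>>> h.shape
(23, 23)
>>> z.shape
(31, 31)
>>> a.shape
(23, 2)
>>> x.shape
(23, 2)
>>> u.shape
(31, 19)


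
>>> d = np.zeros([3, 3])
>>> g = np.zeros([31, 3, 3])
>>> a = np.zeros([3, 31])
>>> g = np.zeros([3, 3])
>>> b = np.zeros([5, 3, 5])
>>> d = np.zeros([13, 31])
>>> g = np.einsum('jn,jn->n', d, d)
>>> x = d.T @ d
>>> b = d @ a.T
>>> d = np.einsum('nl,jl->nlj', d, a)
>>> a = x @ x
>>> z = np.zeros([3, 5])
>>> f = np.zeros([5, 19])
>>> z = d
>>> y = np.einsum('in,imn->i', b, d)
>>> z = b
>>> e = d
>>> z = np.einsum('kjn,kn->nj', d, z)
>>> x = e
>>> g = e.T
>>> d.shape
(13, 31, 3)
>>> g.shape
(3, 31, 13)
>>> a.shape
(31, 31)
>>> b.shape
(13, 3)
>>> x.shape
(13, 31, 3)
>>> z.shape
(3, 31)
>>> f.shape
(5, 19)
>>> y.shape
(13,)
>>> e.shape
(13, 31, 3)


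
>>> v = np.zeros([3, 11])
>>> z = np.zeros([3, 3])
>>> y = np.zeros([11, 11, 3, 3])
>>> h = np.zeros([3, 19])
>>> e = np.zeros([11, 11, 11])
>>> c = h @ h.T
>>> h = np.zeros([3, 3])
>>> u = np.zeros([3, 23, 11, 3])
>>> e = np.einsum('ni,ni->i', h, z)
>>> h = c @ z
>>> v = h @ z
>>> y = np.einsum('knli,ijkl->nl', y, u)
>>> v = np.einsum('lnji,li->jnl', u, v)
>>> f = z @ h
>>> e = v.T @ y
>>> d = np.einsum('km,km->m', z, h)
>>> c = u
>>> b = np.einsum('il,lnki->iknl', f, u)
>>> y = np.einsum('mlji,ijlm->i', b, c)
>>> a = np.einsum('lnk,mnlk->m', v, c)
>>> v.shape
(11, 23, 3)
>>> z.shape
(3, 3)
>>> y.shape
(3,)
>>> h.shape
(3, 3)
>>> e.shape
(3, 23, 3)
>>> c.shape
(3, 23, 11, 3)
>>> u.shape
(3, 23, 11, 3)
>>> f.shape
(3, 3)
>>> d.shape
(3,)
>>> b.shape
(3, 11, 23, 3)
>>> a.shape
(3,)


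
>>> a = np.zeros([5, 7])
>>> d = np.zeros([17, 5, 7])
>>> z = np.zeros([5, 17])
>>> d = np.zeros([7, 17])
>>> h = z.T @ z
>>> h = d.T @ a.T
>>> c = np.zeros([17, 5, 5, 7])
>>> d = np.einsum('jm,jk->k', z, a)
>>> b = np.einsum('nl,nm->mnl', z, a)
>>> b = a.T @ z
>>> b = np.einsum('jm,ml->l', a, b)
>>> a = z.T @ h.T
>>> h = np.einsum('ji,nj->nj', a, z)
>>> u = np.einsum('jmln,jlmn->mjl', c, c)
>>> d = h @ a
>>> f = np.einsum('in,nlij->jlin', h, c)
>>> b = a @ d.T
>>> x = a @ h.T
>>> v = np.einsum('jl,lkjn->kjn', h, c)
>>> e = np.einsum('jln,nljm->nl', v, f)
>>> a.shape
(17, 17)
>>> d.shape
(5, 17)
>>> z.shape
(5, 17)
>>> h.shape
(5, 17)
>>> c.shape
(17, 5, 5, 7)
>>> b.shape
(17, 5)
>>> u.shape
(5, 17, 5)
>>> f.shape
(7, 5, 5, 17)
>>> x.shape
(17, 5)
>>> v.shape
(5, 5, 7)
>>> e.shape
(7, 5)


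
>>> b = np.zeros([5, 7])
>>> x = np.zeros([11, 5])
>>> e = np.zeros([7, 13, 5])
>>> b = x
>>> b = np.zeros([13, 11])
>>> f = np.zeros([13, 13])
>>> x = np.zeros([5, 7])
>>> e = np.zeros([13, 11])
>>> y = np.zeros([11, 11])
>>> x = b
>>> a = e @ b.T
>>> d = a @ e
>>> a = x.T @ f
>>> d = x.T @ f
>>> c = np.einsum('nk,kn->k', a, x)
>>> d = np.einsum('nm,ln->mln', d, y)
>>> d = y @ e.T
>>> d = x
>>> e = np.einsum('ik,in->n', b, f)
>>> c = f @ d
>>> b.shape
(13, 11)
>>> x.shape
(13, 11)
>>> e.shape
(13,)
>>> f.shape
(13, 13)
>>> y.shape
(11, 11)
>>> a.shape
(11, 13)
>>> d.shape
(13, 11)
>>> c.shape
(13, 11)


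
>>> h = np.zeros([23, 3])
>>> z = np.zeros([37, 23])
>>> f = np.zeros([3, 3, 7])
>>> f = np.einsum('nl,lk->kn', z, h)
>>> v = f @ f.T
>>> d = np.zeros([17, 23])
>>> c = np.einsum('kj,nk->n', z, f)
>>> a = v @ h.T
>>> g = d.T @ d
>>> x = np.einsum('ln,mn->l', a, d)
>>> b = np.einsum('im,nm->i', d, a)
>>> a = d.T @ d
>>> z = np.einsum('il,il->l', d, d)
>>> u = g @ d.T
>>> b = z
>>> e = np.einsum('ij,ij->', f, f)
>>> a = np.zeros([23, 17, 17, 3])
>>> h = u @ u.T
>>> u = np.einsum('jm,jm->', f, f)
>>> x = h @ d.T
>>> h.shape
(23, 23)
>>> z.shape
(23,)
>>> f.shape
(3, 37)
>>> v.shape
(3, 3)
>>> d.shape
(17, 23)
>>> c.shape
(3,)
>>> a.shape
(23, 17, 17, 3)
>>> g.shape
(23, 23)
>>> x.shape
(23, 17)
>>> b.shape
(23,)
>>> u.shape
()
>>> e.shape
()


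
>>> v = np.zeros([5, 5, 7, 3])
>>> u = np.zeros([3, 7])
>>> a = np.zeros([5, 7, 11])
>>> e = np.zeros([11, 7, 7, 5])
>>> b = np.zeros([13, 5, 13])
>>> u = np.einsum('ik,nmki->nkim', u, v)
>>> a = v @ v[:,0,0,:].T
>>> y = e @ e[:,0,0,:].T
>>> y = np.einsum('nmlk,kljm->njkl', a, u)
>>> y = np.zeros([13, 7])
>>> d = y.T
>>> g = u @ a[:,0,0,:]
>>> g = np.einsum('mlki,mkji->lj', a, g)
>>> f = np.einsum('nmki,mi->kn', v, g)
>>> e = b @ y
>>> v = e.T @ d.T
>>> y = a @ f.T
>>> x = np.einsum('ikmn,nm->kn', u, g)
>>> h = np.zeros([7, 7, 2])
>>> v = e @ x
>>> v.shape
(13, 5, 5)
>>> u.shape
(5, 7, 3, 5)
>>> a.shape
(5, 5, 7, 5)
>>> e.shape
(13, 5, 7)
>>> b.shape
(13, 5, 13)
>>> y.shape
(5, 5, 7, 7)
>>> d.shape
(7, 13)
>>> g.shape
(5, 3)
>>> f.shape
(7, 5)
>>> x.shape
(7, 5)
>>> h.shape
(7, 7, 2)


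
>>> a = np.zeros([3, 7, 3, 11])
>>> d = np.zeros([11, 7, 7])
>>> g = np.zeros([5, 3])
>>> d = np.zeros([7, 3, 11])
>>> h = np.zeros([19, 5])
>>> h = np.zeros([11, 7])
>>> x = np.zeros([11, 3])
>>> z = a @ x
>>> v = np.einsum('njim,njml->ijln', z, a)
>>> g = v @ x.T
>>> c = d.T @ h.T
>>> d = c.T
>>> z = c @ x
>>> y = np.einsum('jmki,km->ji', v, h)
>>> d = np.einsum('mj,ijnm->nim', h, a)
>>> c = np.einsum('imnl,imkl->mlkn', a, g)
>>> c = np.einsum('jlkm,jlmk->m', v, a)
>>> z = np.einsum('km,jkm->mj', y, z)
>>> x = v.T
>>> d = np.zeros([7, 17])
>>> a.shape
(3, 7, 3, 11)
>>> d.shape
(7, 17)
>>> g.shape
(3, 7, 11, 11)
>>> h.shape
(11, 7)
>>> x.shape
(3, 11, 7, 3)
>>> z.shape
(3, 11)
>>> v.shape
(3, 7, 11, 3)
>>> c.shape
(3,)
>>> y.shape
(3, 3)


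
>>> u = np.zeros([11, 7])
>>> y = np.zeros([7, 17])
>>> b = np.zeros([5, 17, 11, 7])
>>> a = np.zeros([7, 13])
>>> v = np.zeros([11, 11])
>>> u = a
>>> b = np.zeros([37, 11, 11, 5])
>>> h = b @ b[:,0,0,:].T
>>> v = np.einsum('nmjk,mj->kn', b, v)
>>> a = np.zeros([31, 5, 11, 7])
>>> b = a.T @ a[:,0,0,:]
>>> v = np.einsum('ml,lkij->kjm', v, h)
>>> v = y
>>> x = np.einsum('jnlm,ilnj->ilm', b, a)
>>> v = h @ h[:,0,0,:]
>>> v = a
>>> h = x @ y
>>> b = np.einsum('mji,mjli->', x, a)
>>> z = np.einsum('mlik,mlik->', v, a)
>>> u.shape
(7, 13)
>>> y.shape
(7, 17)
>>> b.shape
()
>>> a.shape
(31, 5, 11, 7)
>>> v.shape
(31, 5, 11, 7)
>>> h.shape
(31, 5, 17)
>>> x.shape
(31, 5, 7)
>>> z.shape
()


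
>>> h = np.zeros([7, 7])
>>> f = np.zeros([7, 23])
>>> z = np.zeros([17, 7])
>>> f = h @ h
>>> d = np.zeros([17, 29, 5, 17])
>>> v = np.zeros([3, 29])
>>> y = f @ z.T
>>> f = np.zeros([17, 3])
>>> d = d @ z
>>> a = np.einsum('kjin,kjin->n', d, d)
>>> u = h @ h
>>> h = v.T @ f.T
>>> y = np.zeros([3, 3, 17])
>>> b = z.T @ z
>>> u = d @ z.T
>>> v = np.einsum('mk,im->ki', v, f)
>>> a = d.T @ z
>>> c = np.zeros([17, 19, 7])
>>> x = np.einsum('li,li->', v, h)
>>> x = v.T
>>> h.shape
(29, 17)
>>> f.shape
(17, 3)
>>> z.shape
(17, 7)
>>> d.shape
(17, 29, 5, 7)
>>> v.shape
(29, 17)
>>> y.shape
(3, 3, 17)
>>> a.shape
(7, 5, 29, 7)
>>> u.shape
(17, 29, 5, 17)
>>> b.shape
(7, 7)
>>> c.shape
(17, 19, 7)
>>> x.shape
(17, 29)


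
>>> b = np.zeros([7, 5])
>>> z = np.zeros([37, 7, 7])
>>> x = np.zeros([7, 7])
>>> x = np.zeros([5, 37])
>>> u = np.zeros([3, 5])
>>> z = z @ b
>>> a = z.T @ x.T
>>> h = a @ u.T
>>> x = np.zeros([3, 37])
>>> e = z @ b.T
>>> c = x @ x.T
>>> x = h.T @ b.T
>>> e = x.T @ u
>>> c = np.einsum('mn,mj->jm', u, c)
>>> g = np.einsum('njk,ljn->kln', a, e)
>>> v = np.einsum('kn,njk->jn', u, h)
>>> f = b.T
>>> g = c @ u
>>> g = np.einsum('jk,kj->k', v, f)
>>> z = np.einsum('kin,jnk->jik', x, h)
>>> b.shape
(7, 5)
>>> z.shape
(5, 7, 3)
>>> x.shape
(3, 7, 7)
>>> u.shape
(3, 5)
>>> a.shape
(5, 7, 5)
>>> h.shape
(5, 7, 3)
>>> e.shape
(7, 7, 5)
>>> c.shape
(3, 3)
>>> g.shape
(5,)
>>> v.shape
(7, 5)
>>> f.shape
(5, 7)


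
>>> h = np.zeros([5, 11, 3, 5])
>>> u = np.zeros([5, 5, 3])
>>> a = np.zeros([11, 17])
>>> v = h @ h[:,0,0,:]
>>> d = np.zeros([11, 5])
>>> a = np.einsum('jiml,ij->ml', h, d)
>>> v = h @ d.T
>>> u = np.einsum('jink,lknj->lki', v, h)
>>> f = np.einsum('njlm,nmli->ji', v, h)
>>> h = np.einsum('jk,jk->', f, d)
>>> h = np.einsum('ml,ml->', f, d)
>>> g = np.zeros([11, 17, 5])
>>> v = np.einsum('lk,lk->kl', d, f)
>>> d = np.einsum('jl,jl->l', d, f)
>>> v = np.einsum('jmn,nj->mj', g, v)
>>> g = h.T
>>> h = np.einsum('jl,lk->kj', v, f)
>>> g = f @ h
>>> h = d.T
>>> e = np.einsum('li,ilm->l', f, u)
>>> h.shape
(5,)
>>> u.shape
(5, 11, 11)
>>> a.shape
(3, 5)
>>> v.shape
(17, 11)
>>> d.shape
(5,)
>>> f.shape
(11, 5)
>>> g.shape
(11, 17)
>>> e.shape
(11,)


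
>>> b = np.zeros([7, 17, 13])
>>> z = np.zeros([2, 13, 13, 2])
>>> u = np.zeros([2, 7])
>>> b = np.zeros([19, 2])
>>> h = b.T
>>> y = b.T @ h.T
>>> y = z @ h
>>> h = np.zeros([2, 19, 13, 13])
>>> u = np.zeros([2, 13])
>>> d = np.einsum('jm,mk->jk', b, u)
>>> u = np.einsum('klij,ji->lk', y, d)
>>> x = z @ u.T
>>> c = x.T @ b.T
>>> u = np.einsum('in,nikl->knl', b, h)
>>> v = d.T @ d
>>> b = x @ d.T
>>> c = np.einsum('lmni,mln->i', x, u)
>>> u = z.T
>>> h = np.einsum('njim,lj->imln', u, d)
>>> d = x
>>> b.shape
(2, 13, 13, 19)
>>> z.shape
(2, 13, 13, 2)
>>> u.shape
(2, 13, 13, 2)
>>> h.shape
(13, 2, 19, 2)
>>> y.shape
(2, 13, 13, 19)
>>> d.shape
(2, 13, 13, 13)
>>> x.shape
(2, 13, 13, 13)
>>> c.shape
(13,)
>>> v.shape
(13, 13)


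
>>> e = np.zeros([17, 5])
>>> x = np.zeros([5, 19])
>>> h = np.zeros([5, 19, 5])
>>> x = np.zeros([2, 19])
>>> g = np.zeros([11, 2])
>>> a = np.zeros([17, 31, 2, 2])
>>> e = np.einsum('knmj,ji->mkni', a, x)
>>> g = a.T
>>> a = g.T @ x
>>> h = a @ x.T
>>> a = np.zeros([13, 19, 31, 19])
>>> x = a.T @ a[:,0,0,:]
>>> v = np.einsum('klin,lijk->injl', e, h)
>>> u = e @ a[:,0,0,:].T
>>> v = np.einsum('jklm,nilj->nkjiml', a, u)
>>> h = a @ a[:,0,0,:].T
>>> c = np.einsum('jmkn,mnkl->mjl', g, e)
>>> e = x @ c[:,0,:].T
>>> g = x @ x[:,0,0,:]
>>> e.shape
(19, 31, 19, 2)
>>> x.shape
(19, 31, 19, 19)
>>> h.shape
(13, 19, 31, 13)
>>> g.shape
(19, 31, 19, 19)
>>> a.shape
(13, 19, 31, 19)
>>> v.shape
(2, 19, 13, 17, 19, 31)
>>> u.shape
(2, 17, 31, 13)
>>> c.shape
(2, 2, 19)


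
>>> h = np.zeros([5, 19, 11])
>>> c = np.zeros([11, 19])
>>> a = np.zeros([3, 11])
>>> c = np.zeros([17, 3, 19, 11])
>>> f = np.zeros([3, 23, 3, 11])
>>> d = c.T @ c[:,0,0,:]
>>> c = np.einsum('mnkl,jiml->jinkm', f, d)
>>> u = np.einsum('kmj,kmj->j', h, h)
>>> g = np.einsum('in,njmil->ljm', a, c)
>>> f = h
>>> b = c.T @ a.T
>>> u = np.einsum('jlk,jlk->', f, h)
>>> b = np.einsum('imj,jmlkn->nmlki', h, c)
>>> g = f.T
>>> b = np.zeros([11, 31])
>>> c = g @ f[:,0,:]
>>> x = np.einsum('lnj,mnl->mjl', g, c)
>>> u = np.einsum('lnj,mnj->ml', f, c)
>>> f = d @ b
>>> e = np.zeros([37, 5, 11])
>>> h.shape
(5, 19, 11)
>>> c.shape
(11, 19, 11)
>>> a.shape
(3, 11)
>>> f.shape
(11, 19, 3, 31)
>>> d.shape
(11, 19, 3, 11)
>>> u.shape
(11, 5)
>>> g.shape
(11, 19, 5)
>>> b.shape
(11, 31)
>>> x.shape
(11, 5, 11)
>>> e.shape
(37, 5, 11)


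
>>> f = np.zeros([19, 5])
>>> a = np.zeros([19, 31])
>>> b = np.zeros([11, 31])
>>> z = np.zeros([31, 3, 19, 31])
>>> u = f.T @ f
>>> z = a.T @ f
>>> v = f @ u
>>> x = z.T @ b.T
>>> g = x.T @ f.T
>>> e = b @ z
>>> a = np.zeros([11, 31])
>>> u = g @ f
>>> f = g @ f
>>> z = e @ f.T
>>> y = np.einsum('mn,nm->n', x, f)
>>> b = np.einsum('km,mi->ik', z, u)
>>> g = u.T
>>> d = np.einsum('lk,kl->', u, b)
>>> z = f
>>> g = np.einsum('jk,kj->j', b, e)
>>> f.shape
(11, 5)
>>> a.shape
(11, 31)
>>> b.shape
(5, 11)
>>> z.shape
(11, 5)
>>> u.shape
(11, 5)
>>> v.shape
(19, 5)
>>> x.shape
(5, 11)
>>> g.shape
(5,)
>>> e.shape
(11, 5)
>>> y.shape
(11,)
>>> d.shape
()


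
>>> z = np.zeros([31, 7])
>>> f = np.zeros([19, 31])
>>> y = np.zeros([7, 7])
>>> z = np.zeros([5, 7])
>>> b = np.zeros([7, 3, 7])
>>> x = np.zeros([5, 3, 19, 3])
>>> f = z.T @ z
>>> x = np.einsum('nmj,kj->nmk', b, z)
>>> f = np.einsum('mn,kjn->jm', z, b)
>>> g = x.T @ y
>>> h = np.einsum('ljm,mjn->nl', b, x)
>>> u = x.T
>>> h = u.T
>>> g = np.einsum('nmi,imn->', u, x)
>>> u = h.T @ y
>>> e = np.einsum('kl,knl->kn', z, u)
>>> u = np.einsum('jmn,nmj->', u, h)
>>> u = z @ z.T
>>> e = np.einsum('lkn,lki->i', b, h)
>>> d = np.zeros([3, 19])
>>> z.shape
(5, 7)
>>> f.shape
(3, 5)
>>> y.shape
(7, 7)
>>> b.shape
(7, 3, 7)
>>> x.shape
(7, 3, 5)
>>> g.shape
()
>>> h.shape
(7, 3, 5)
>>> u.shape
(5, 5)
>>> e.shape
(5,)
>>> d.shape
(3, 19)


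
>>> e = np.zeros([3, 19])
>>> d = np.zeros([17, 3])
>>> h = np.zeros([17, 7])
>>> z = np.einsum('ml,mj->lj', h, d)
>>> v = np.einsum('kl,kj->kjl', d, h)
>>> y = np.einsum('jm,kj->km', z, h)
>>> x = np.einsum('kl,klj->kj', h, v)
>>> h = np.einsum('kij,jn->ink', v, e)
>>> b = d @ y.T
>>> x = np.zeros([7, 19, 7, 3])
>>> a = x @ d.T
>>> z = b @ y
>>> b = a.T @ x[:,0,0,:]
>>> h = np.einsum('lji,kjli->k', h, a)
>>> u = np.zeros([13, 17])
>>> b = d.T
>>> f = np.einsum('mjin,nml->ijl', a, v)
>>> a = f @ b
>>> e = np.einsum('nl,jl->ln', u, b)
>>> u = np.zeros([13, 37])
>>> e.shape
(17, 13)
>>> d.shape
(17, 3)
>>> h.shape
(7,)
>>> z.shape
(17, 3)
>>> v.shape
(17, 7, 3)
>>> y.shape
(17, 3)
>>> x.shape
(7, 19, 7, 3)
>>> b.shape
(3, 17)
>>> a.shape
(7, 19, 17)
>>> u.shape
(13, 37)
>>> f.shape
(7, 19, 3)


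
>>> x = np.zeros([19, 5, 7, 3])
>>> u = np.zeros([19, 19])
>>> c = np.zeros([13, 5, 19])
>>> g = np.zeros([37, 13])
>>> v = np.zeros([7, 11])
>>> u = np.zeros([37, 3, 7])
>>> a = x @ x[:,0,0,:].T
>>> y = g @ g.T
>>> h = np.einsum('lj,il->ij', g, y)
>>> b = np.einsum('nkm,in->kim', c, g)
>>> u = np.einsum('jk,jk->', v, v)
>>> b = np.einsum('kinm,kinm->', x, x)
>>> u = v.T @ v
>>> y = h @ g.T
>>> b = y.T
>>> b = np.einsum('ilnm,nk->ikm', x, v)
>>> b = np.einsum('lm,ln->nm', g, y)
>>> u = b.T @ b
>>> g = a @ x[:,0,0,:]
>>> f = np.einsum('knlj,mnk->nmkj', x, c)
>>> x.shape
(19, 5, 7, 3)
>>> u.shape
(13, 13)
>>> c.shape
(13, 5, 19)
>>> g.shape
(19, 5, 7, 3)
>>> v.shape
(7, 11)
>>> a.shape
(19, 5, 7, 19)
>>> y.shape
(37, 37)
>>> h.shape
(37, 13)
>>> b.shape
(37, 13)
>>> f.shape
(5, 13, 19, 3)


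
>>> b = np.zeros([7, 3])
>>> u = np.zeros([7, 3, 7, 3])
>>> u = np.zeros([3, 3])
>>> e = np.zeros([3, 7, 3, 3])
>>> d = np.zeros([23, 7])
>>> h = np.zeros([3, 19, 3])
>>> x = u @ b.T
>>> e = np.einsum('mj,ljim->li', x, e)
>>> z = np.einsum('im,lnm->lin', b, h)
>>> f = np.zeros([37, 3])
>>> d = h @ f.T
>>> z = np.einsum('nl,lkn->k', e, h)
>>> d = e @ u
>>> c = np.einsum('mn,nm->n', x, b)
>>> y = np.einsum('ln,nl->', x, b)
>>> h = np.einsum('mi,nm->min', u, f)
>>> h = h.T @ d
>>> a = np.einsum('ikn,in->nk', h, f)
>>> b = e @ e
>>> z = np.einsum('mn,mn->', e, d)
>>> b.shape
(3, 3)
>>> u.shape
(3, 3)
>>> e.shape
(3, 3)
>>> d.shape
(3, 3)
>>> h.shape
(37, 3, 3)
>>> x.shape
(3, 7)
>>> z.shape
()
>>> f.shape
(37, 3)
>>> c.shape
(7,)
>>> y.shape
()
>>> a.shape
(3, 3)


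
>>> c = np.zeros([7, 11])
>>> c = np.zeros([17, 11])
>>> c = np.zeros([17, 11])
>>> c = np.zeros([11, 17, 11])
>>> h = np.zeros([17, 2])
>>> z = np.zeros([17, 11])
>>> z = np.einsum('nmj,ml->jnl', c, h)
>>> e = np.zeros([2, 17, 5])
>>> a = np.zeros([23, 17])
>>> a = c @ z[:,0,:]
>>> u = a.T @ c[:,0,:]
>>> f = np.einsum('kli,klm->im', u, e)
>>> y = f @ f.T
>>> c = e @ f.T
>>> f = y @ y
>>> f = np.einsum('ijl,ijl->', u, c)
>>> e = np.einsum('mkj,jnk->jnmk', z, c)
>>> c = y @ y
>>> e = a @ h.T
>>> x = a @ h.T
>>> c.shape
(11, 11)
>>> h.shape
(17, 2)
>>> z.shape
(11, 11, 2)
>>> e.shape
(11, 17, 17)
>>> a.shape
(11, 17, 2)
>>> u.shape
(2, 17, 11)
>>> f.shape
()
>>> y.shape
(11, 11)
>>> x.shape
(11, 17, 17)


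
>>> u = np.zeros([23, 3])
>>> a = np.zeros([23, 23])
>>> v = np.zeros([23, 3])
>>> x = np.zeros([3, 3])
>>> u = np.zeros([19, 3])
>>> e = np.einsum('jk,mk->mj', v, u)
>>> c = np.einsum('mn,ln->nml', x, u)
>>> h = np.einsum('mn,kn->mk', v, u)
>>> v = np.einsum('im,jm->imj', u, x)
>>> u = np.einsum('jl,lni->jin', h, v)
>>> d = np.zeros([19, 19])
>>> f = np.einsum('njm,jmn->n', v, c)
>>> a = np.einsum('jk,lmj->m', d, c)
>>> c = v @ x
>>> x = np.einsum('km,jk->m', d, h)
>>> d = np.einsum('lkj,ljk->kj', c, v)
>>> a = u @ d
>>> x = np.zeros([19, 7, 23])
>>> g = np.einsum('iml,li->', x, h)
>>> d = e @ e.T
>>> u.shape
(23, 3, 3)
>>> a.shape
(23, 3, 3)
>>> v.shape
(19, 3, 3)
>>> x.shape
(19, 7, 23)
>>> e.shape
(19, 23)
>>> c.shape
(19, 3, 3)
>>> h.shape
(23, 19)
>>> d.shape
(19, 19)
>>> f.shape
(19,)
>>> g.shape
()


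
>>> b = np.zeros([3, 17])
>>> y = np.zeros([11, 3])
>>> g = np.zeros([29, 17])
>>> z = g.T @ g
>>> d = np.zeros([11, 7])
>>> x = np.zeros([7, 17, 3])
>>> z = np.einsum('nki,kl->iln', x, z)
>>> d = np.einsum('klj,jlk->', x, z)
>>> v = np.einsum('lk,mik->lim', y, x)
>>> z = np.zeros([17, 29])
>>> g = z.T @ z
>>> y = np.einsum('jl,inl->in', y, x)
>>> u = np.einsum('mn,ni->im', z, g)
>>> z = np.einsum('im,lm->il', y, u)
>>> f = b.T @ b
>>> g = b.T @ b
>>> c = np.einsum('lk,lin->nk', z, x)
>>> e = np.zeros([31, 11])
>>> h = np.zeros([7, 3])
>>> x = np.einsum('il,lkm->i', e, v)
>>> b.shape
(3, 17)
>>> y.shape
(7, 17)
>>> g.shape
(17, 17)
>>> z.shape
(7, 29)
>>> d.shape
()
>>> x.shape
(31,)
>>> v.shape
(11, 17, 7)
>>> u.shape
(29, 17)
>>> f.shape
(17, 17)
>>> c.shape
(3, 29)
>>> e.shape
(31, 11)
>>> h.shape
(7, 3)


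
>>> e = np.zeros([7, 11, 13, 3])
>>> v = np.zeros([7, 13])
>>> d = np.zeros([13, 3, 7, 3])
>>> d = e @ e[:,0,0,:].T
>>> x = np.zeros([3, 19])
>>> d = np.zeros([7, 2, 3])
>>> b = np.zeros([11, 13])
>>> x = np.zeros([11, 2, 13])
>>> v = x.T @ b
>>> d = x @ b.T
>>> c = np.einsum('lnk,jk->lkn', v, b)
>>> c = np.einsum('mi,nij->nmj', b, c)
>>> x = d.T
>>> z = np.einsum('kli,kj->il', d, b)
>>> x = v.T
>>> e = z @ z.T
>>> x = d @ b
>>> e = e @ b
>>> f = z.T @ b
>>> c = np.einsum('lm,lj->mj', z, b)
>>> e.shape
(11, 13)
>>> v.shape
(13, 2, 13)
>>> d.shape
(11, 2, 11)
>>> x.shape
(11, 2, 13)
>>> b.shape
(11, 13)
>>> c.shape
(2, 13)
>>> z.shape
(11, 2)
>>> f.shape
(2, 13)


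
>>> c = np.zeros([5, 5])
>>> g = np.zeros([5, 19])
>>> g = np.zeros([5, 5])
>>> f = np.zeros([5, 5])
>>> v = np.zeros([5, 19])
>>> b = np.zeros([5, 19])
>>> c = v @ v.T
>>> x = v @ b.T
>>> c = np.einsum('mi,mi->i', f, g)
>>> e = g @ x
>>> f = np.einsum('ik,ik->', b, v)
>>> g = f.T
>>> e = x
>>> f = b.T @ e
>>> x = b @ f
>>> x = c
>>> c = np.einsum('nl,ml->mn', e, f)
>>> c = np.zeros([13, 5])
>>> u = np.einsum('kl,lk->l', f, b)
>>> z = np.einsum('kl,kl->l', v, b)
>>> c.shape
(13, 5)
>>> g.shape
()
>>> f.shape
(19, 5)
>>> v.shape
(5, 19)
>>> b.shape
(5, 19)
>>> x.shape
(5,)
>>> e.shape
(5, 5)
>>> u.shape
(5,)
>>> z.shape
(19,)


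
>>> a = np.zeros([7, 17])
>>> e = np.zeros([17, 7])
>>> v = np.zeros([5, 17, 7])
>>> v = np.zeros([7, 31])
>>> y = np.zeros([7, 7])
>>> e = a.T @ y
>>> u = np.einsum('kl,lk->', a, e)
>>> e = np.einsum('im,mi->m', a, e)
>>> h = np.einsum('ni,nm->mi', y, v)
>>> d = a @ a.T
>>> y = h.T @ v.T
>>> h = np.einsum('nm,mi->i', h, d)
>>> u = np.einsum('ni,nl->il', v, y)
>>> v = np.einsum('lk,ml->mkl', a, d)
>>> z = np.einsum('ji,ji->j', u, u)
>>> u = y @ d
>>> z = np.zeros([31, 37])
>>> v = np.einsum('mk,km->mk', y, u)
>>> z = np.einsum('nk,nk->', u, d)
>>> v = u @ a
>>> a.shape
(7, 17)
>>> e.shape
(17,)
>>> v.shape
(7, 17)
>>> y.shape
(7, 7)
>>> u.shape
(7, 7)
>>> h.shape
(7,)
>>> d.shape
(7, 7)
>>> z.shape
()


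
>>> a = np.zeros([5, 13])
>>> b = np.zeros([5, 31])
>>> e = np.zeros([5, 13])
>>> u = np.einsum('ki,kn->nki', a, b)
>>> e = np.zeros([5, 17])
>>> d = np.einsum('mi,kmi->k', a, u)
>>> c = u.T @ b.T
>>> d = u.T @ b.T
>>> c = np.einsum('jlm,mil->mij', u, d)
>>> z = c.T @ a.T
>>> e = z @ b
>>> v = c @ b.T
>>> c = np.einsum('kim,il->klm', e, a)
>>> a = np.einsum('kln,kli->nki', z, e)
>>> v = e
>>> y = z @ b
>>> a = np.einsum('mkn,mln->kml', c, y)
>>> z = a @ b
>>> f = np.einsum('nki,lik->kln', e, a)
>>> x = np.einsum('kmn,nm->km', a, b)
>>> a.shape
(13, 31, 5)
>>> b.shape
(5, 31)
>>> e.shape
(31, 5, 31)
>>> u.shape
(31, 5, 13)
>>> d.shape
(13, 5, 5)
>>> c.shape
(31, 13, 31)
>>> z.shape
(13, 31, 31)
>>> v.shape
(31, 5, 31)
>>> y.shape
(31, 5, 31)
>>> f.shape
(5, 13, 31)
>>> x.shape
(13, 31)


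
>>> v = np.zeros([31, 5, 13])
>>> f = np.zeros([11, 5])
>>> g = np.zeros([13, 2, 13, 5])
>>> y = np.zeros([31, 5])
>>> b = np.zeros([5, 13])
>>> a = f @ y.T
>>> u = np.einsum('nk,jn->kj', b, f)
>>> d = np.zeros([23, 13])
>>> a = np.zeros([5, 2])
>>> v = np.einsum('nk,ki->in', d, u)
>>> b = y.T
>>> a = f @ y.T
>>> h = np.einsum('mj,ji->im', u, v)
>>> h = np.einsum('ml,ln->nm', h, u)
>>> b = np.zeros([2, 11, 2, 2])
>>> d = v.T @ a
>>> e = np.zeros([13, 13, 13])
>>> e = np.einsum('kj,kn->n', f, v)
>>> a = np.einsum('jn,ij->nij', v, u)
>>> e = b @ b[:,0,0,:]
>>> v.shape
(11, 23)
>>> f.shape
(11, 5)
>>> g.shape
(13, 2, 13, 5)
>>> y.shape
(31, 5)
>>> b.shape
(2, 11, 2, 2)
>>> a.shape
(23, 13, 11)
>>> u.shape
(13, 11)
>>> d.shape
(23, 31)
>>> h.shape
(11, 23)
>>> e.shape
(2, 11, 2, 2)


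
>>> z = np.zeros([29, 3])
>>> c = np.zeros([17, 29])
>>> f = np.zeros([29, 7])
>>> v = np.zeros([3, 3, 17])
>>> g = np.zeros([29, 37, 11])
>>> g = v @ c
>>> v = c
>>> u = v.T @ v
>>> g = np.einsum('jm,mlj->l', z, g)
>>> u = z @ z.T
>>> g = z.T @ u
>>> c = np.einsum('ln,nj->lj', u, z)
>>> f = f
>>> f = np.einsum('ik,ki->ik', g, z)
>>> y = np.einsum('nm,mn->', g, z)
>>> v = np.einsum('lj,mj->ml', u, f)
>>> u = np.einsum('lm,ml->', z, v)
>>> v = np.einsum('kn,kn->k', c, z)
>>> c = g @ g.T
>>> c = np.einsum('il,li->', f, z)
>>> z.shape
(29, 3)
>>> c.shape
()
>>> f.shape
(3, 29)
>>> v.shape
(29,)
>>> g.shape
(3, 29)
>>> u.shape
()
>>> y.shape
()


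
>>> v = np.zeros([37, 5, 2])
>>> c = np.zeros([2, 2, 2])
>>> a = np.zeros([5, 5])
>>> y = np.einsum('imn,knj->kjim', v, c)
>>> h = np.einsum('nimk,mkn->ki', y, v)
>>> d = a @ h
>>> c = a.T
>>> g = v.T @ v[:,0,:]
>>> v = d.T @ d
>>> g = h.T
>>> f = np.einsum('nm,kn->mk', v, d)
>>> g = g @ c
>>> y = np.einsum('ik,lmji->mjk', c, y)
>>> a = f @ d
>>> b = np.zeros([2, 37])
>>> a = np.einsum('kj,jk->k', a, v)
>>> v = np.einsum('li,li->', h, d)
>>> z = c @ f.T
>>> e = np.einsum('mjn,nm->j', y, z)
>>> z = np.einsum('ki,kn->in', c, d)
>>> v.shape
()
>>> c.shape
(5, 5)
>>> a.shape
(2,)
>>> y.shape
(2, 37, 5)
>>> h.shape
(5, 2)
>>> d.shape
(5, 2)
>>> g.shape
(2, 5)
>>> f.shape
(2, 5)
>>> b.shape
(2, 37)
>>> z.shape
(5, 2)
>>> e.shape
(37,)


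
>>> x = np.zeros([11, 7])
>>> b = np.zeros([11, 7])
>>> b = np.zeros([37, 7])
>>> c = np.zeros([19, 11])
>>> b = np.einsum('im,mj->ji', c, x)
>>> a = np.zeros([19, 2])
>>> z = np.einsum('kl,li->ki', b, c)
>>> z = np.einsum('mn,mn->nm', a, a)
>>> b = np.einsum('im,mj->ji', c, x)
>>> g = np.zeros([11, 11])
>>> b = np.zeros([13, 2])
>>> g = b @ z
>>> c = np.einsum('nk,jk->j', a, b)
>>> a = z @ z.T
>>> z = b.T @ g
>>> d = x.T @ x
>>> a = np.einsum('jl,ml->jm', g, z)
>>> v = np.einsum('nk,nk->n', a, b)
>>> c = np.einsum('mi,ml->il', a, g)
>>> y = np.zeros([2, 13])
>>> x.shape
(11, 7)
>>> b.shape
(13, 2)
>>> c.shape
(2, 19)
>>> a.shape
(13, 2)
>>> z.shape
(2, 19)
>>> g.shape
(13, 19)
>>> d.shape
(7, 7)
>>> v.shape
(13,)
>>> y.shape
(2, 13)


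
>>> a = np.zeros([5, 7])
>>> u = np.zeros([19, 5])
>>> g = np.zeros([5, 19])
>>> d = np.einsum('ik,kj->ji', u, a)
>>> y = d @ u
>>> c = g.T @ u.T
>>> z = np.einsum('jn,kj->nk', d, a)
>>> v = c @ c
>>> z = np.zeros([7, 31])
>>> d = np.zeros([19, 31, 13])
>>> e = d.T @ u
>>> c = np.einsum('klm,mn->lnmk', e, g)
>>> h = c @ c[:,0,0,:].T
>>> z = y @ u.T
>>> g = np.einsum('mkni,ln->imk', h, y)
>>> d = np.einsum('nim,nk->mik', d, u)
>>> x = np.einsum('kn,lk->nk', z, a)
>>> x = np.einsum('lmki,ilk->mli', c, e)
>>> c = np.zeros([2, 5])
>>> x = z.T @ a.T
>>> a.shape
(5, 7)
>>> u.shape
(19, 5)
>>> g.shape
(31, 31, 19)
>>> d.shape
(13, 31, 5)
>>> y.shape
(7, 5)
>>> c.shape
(2, 5)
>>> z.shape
(7, 19)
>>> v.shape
(19, 19)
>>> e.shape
(13, 31, 5)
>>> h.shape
(31, 19, 5, 31)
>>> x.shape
(19, 5)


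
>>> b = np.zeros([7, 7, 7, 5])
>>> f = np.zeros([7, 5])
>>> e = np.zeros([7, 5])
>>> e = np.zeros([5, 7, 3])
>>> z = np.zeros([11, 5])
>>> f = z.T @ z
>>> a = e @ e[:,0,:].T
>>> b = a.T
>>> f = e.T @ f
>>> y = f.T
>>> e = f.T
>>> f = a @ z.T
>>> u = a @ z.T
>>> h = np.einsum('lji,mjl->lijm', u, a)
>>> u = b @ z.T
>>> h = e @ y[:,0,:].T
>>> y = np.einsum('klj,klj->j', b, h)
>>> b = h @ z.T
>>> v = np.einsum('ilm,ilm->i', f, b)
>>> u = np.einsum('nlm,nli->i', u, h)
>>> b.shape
(5, 7, 11)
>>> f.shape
(5, 7, 11)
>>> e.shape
(5, 7, 3)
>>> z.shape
(11, 5)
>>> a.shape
(5, 7, 5)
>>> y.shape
(5,)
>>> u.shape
(5,)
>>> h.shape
(5, 7, 5)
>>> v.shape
(5,)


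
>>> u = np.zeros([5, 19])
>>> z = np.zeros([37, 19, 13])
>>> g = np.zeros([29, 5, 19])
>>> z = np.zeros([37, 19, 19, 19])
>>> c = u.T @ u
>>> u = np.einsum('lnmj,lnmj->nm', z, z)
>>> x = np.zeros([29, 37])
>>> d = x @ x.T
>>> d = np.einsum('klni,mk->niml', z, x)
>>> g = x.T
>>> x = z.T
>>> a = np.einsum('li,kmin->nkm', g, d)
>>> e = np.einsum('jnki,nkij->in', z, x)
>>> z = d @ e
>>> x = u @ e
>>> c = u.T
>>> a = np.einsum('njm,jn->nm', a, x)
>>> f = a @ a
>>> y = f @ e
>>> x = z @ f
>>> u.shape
(19, 19)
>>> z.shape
(19, 19, 29, 19)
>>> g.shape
(37, 29)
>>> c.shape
(19, 19)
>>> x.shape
(19, 19, 29, 19)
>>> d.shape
(19, 19, 29, 19)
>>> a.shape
(19, 19)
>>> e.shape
(19, 19)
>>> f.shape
(19, 19)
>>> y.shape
(19, 19)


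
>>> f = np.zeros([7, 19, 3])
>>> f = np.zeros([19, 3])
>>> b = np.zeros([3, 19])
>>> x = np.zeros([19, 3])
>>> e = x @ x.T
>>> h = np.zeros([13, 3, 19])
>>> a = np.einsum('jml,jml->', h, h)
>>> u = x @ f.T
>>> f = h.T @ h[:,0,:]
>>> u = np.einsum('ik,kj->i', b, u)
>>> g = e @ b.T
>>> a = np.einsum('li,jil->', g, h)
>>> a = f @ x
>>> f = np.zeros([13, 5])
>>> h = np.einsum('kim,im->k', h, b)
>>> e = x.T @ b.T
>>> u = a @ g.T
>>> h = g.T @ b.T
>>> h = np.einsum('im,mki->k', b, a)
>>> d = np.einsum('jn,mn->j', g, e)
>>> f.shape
(13, 5)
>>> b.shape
(3, 19)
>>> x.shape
(19, 3)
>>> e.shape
(3, 3)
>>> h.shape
(3,)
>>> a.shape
(19, 3, 3)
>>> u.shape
(19, 3, 19)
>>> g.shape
(19, 3)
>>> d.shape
(19,)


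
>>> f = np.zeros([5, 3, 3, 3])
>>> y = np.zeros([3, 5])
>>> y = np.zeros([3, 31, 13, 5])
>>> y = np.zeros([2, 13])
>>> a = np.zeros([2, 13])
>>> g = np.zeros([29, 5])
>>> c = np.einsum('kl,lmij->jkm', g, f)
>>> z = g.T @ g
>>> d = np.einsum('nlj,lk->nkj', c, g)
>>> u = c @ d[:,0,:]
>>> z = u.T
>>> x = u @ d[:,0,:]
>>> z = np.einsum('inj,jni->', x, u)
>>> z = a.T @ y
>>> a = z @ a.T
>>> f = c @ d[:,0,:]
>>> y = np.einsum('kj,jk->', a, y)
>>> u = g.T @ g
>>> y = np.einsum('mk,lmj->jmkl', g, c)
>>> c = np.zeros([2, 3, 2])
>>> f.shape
(3, 29, 3)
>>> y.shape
(3, 29, 5, 3)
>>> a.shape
(13, 2)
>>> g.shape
(29, 5)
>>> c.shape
(2, 3, 2)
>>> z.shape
(13, 13)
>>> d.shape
(3, 5, 3)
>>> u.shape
(5, 5)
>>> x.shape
(3, 29, 3)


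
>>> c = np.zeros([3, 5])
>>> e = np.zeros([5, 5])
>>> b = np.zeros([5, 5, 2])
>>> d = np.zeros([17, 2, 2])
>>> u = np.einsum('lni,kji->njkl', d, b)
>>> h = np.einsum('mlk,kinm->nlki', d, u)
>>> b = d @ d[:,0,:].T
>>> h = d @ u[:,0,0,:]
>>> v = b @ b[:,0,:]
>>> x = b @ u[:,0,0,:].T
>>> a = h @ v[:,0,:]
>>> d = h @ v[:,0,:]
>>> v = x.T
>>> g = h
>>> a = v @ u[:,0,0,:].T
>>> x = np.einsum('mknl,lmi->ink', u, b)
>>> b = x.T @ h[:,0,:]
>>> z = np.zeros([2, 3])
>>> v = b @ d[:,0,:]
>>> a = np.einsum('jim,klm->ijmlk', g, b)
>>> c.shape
(3, 5)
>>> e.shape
(5, 5)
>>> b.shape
(5, 5, 17)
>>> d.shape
(17, 2, 17)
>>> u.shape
(2, 5, 5, 17)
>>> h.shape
(17, 2, 17)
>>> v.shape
(5, 5, 17)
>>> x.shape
(17, 5, 5)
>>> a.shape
(2, 17, 17, 5, 5)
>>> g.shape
(17, 2, 17)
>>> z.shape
(2, 3)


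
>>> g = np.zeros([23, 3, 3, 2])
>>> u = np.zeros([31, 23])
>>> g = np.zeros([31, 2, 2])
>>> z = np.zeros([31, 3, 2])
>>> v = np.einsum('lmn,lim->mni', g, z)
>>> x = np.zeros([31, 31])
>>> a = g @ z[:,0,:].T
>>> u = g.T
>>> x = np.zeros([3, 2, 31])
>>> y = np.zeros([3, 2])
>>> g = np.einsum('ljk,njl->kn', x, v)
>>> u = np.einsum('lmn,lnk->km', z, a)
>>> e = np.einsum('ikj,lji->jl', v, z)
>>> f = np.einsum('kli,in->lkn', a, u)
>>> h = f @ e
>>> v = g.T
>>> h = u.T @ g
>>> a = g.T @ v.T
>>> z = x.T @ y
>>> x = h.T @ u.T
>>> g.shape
(31, 2)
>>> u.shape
(31, 3)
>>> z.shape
(31, 2, 2)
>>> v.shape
(2, 31)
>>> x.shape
(2, 31)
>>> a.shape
(2, 2)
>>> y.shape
(3, 2)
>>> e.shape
(3, 31)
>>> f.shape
(2, 31, 3)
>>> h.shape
(3, 2)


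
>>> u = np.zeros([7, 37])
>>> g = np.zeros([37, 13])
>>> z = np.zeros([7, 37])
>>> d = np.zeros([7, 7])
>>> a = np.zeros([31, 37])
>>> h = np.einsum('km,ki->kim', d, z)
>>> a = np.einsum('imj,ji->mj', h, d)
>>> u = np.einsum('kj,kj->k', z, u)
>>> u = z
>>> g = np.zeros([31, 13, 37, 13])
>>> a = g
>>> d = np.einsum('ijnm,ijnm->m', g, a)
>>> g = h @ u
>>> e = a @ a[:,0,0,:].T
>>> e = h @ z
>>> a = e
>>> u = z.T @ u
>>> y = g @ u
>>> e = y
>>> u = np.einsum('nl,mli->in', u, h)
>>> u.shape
(7, 37)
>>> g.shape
(7, 37, 37)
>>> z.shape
(7, 37)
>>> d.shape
(13,)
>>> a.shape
(7, 37, 37)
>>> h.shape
(7, 37, 7)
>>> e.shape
(7, 37, 37)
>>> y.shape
(7, 37, 37)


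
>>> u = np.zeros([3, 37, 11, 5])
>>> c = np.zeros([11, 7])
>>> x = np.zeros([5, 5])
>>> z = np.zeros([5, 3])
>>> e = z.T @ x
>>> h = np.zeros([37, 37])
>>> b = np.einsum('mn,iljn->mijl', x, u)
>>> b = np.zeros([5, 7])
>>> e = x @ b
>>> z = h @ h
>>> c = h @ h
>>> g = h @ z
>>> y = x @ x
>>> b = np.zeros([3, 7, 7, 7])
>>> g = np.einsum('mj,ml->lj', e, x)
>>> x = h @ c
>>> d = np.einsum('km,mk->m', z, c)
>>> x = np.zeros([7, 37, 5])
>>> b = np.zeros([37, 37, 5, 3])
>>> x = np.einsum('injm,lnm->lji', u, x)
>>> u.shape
(3, 37, 11, 5)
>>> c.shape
(37, 37)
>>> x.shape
(7, 11, 3)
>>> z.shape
(37, 37)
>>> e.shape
(5, 7)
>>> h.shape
(37, 37)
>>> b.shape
(37, 37, 5, 3)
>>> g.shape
(5, 7)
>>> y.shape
(5, 5)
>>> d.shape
(37,)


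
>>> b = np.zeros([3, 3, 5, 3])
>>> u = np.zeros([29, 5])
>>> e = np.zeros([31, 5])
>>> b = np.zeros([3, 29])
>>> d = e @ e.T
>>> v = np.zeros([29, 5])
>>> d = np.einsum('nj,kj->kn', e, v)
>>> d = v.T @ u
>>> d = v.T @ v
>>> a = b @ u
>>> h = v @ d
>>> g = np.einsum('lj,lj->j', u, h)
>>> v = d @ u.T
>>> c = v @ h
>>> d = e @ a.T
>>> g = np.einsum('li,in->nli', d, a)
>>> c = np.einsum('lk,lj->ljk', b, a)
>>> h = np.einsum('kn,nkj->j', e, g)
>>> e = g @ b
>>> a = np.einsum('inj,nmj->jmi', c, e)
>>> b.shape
(3, 29)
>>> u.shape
(29, 5)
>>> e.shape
(5, 31, 29)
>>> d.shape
(31, 3)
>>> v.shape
(5, 29)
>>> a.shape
(29, 31, 3)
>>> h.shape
(3,)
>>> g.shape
(5, 31, 3)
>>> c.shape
(3, 5, 29)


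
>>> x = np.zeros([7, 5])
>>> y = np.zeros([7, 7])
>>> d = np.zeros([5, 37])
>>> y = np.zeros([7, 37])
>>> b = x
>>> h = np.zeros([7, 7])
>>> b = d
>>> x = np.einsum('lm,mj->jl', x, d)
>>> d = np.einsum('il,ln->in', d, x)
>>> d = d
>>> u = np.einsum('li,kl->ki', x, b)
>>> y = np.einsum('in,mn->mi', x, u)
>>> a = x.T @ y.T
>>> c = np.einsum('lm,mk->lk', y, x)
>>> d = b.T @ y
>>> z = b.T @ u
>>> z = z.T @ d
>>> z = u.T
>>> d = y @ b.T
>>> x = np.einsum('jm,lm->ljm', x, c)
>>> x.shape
(5, 37, 7)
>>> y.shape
(5, 37)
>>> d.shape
(5, 5)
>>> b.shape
(5, 37)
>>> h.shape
(7, 7)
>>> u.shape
(5, 7)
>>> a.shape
(7, 5)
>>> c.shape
(5, 7)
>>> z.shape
(7, 5)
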